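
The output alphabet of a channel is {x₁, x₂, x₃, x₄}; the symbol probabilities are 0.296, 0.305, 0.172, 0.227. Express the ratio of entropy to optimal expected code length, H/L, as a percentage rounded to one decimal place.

98.2%

Entropy H = −Σ p log₂ p ≈ 1.9648 bits.
Huffman merges: 43/250+227/1000→399/1000; 37/125+61/200→601/1000; 399/1000+601/1000→1. L = 2 ≈ 2.0000.
Efficiency = H/L = 1.9648/2.0000 = 98.2%.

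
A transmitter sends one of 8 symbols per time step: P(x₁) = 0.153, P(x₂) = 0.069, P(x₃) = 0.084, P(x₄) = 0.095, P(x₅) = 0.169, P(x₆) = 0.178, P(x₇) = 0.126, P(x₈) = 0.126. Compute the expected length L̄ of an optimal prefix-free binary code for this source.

Repeatedly combine the two least-probable nodes; the expected code length is the sum of the merged weights.
merge 69/1000 + 21/250 → 153/1000
merge 19/200 + 63/500 → 221/1000
merge 63/500 + 153/1000 → 279/1000
merge 153/1000 + 169/1000 → 161/500
merge 89/500 + 221/1000 → 399/1000
merge 279/1000 + 161/500 → 601/1000
merge 399/1000 + 601/1000 → 1
L = 153/1000 + 221/1000 + 279/1000 + 161/500 + 399/1000 + 601/1000 + 1 = 119/40 = 2.975 bits/symbol.

2.975 bits/symbol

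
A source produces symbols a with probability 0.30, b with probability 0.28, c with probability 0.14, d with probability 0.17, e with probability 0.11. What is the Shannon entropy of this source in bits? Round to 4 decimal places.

2.2173 bits

H = −Σ pᵢ log₂ pᵢ.
−0.30·log₂(0.30) = 0.5211
−0.28·log₂(0.28) = 0.5142
−0.14·log₂(0.14) = 0.3971
−0.17·log₂(0.17) = 0.4346
−0.11·log₂(0.11) = 0.3503
Sum ≈ 2.2173 → 2.2173 bits.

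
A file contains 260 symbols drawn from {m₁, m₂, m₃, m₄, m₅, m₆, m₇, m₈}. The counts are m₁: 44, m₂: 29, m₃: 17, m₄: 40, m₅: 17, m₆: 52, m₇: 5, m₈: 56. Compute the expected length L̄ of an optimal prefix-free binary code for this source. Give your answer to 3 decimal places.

Probabilities are the counts divided by 260.
Repeatedly combine the two least-probable nodes; the expected code length is the sum of the merged weights.
merge 1/52 + 17/260 → 11/130
merge 17/260 + 11/130 → 3/20
merge 29/260 + 3/20 → 17/65
merge 2/13 + 11/65 → 21/65
merge 1/5 + 14/65 → 27/65
merge 17/65 + 21/65 → 38/65
merge 27/65 + 38/65 → 1
L = 11/130 + 3/20 + 17/65 + 21/65 + 27/65 + 38/65 + 1 = 733/260 ≈ 2.819 bits/symbol.

2.819 bits/symbol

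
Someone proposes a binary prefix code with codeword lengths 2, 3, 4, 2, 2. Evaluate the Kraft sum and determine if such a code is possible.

0.9375; yes

With common denominator 2^4 = 16: Σ 2^(−ℓᵢ) = 4/16 + 2/16 + 1/16 + 4/16 + 4/16 = 15/16 = 0.9375.
Kraft's inequality requires Σ ≤ 1; here Σ = 0.9375 ≤ 1, so such a prefix code exists.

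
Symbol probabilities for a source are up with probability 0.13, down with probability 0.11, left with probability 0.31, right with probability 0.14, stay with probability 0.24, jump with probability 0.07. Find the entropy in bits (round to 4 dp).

2.4165 bits

H = −Σ pᵢ log₂ pᵢ.
−0.13·log₂(0.13) = 0.3826
−0.11·log₂(0.11) = 0.3503
−0.31·log₂(0.31) = 0.5238
−0.14·log₂(0.14) = 0.3971
−0.24·log₂(0.24) = 0.4941
−0.07·log₂(0.07) = 0.2686
Sum ≈ 2.4165 → 2.4165 bits.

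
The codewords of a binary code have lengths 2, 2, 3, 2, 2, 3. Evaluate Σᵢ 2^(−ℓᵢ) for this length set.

1.25

With common denominator 2^3 = 8: Σ 2^(−ℓᵢ) = 2/8 + 2/8 + 1/8 + 2/8 + 2/8 + 1/8 = 10/8 = 1.25.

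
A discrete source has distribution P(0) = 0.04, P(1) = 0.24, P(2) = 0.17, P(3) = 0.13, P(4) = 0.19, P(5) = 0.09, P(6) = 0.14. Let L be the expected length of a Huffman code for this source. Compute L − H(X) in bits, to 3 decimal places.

0.038 bits

Entropy H = −Σ p log₂ p ≈ 2.6621 bits.
Huffman merges: 1/25+9/100→13/100; 13/100+13/100→13/50; 7/50+17/100→31/100; 19/100+6/25→43/100; 13/50+31/100→57/100; 43/100+57/100→1. L = 27/10 ≈ 2.7000.
L − H = 2.7000 − 2.6621 = 0.038 bits.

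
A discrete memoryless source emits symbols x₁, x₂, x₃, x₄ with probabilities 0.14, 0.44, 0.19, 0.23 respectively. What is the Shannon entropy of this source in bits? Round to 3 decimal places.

1.861 bits

H = −Σ pᵢ log₂ pᵢ.
−0.14·log₂(0.14) = 0.3971
−0.44·log₂(0.44) = 0.5211
−0.19·log₂(0.19) = 0.4552
−0.23·log₂(0.23) = 0.4877
Sum ≈ 1.8612 → 1.861 bits.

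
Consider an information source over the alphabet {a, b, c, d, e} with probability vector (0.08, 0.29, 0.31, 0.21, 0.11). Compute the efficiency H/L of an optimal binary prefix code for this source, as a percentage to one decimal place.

98.5%

Entropy H = −Σ p log₂ p ≈ 2.1563 bits.
Huffman merges: 2/25+11/100→19/100; 19/100+21/100→2/5; 29/100+31/100→3/5; 2/5+3/5→1. L = 219/100 ≈ 2.1900.
Efficiency = H/L = 2.1563/2.1900 = 98.5%.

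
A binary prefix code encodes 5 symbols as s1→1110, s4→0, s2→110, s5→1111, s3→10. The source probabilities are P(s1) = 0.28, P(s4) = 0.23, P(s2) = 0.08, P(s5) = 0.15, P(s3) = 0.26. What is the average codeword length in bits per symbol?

2.71 bits/symbol

L̄ = Σ pᵢ·ℓᵢ = 0.28·4 + 0.23·1 + 0.08·3 + 0.15·4 + 0.26·2 = 2.71 bits/symbol.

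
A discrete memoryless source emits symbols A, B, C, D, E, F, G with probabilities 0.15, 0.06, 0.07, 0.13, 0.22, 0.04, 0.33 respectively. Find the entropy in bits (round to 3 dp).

H = −Σ pᵢ log₂ pᵢ.
−0.15·log₂(0.15) = 0.4105
−0.06·log₂(0.06) = 0.2435
−0.07·log₂(0.07) = 0.2686
−0.13·log₂(0.13) = 0.3826
−0.22·log₂(0.22) = 0.4806
−0.04·log₂(0.04) = 0.1858
−0.33·log₂(0.33) = 0.5278
Sum ≈ 2.4994 → 2.499 bits.

2.499 bits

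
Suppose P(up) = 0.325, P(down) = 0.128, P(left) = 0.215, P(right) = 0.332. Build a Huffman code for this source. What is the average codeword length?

2 bits/symbol

Repeatedly combine the two least-probable nodes; the expected code length is the sum of the merged weights.
merge 16/125 + 43/200 → 343/1000
merge 13/40 + 83/250 → 657/1000
merge 343/1000 + 657/1000 → 1
L = 343/1000 + 657/1000 + 1 = 2 bits/symbol.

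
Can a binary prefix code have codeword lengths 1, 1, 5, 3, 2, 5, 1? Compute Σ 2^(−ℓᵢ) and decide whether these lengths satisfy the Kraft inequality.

1.9375; no

With common denominator 2^5 = 32: Σ 2^(−ℓᵢ) = 16/32 + 16/32 + 1/32 + 4/32 + 8/32 + 1/32 + 16/32 = 62/32 = 1.9375.
Kraft's inequality requires Σ ≤ 1; here Σ = 1.9375 > 1, so no such prefix code exists.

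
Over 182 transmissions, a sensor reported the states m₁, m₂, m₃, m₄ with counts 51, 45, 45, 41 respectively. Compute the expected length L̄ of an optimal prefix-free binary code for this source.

Probabilities are the counts divided by 182.
Repeatedly combine the two least-probable nodes; the expected code length is the sum of the merged weights.
merge 41/182 + 45/182 → 43/91
merge 45/182 + 51/182 → 48/91
merge 43/91 + 48/91 → 1
L = 43/91 + 48/91 + 1 = 2 bits/symbol.

2 bits/symbol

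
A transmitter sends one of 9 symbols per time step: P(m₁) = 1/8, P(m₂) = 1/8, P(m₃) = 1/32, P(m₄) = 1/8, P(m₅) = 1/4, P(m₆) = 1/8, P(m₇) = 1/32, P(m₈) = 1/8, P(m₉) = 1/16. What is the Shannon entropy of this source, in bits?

Each probability is a power of 1/2, so log₂(1/p) is an integer.
H = Σ p·log₂(1/p) = 1/8·3 + 1/8·3 + 1/32·5 + 1/8·3 + 1/4·2 + 1/8·3 + 1/32·5 + 1/8·3 + 1/16·4 = 2.9375 bits.

2.9375 bits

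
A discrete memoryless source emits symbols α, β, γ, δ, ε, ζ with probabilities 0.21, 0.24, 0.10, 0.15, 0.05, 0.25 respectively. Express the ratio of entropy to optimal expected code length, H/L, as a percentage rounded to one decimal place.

99.0%

Entropy H = −Σ p log₂ p ≈ 2.4258 bits.
Huffman merges: 1/20+1/10→3/20; 3/20+3/20→3/10; 21/100+6/25→9/20; 1/4+3/10→11/20; 9/20+11/20→1. L = 49/20 ≈ 2.4500.
Efficiency = H/L = 2.4258/2.4500 = 99.0%.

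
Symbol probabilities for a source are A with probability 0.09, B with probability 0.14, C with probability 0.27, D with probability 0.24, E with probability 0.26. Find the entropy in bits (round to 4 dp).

H = −Σ pᵢ log₂ pᵢ.
−0.09·log₂(0.09) = 0.3127
−0.14·log₂(0.14) = 0.3971
−0.27·log₂(0.27) = 0.5100
−0.24·log₂(0.24) = 0.4941
−0.26·log₂(0.26) = 0.5053
Sum ≈ 2.2192 → 2.2192 bits.

2.2192 bits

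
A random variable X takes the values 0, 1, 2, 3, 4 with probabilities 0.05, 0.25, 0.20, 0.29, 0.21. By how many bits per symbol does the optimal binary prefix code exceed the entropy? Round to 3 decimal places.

Entropy H = −Σ p log₂ p ≈ 2.1712 bits.
Huffman merges: 1/20+1/5→1/4; 21/100+1/4→23/50; 1/4+29/100→27/50; 23/50+27/50→1. L = 9/4 ≈ 2.2500.
L − H = 2.2500 − 2.1712 = 0.079 bits.

0.079 bits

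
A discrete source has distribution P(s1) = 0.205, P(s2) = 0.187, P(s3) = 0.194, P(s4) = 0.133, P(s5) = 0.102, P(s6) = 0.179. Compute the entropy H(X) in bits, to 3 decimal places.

H = −Σ pᵢ log₂ pᵢ.
−0.205·log₂(0.205) = 0.4687
−0.187·log₂(0.187) = 0.4523
−0.194·log₂(0.194) = 0.4590
−0.133·log₂(0.133) = 0.3871
−0.102·log₂(0.102) = 0.3359
−0.179·log₂(0.179) = 0.4443
Sum ≈ 2.5473 → 2.547 bits.

2.547 bits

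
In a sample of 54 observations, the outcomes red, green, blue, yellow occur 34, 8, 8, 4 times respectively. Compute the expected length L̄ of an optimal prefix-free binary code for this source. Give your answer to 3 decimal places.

Probabilities are the counts divided by 54.
Repeatedly combine the two least-probable nodes; the expected code length is the sum of the merged weights.
merge 2/27 + 4/27 → 2/9
merge 4/27 + 2/9 → 10/27
merge 10/27 + 17/27 → 1
L = 2/9 + 10/27 + 1 = 43/27 ≈ 1.593 bits/symbol.

1.593 bits/symbol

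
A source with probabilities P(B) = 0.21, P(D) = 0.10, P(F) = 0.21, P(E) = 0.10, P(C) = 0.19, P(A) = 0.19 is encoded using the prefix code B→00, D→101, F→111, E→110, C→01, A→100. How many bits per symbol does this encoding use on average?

2.6 bits/symbol

L̄ = Σ pᵢ·ℓᵢ = 0.21·2 + 0.10·3 + 0.21·3 + 0.10·3 + 0.19·2 + 0.19·3 = 2.6 bits/symbol.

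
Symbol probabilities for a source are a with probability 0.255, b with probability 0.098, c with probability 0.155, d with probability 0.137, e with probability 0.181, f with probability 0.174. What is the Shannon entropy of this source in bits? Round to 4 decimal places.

H = −Σ pᵢ log₂ pᵢ.
−0.255·log₂(0.255) = 0.5027
−0.098·log₂(0.098) = 0.3284
−0.155·log₂(0.155) = 0.4169
−0.137·log₂(0.137) = 0.3929
−0.181·log₂(0.181) = 0.4463
−0.174·log₂(0.174) = 0.4390
Sum ≈ 2.5262 → 2.5262 bits.

2.5262 bits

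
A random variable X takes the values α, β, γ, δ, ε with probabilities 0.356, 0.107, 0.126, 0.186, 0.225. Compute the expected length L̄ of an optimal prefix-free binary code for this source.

Repeatedly combine the two least-probable nodes; the expected code length is the sum of the merged weights.
merge 107/1000 + 63/500 → 233/1000
merge 93/500 + 9/40 → 411/1000
merge 233/1000 + 89/250 → 589/1000
merge 411/1000 + 589/1000 → 1
L = 233/1000 + 411/1000 + 589/1000 + 1 = 2233/1000 = 2.233 bits/symbol.

2.233 bits/symbol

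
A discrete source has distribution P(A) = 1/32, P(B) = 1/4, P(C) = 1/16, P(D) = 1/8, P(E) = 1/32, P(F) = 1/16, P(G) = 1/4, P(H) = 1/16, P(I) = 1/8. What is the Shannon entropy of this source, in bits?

Each probability is a power of 1/2, so log₂(1/p) is an integer.
H = Σ p·log₂(1/p) = 1/32·5 + 1/4·2 + 1/16·4 + 1/8·3 + 1/32·5 + 1/16·4 + 1/4·2 + 1/16·4 + 1/8·3 = 2.8125 bits.

2.8125 bits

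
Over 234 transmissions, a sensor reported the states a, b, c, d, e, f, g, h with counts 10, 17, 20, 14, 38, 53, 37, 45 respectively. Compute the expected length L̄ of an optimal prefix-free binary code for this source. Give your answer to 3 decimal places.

Probabilities are the counts divided by 234.
Repeatedly combine the two least-probable nodes; the expected code length is the sum of the merged weights.
merge 5/117 + 7/117 → 4/39
merge 17/234 + 10/117 → 37/234
merge 4/39 + 37/234 → 61/234
merge 37/234 + 19/117 → 25/78
merge 5/26 + 53/234 → 49/117
merge 61/234 + 25/78 → 68/117
merge 49/117 + 68/117 → 1
L = 4/39 + 37/234 + 61/234 + 25/78 + 49/117 + 68/117 + 1 = 665/234 ≈ 2.842 bits/symbol.

2.842 bits/symbol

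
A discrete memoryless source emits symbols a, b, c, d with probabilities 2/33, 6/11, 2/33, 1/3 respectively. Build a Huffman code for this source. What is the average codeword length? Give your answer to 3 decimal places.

Repeatedly combine the two least-probable nodes; the expected code length is the sum of the merged weights.
merge 2/33 + 2/33 → 4/33
merge 4/33 + 1/3 → 5/11
merge 5/11 + 6/11 → 1
L = 4/33 + 5/11 + 1 = 52/33 ≈ 1.576 bits/symbol.

1.576 bits/symbol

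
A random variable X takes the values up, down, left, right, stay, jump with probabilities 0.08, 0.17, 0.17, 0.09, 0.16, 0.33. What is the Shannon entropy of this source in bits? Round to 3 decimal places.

2.424 bits

H = −Σ pᵢ log₂ pᵢ.
−0.08·log₂(0.08) = 0.2915
−0.17·log₂(0.17) = 0.4346
−0.17·log₂(0.17) = 0.4346
−0.09·log₂(0.09) = 0.3127
−0.16·log₂(0.16) = 0.4230
−0.33·log₂(0.33) = 0.5278
Sum ≈ 2.4242 → 2.424 bits.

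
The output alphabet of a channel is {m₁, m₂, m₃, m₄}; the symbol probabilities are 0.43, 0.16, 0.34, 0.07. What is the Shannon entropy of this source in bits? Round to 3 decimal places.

H = −Σ pᵢ log₂ pᵢ.
−0.43·log₂(0.43) = 0.5236
−0.16·log₂(0.16) = 0.4230
−0.34·log₂(0.34) = 0.5292
−0.07·log₂(0.07) = 0.2686
Sum ≈ 1.7443 → 1.744 bits.

1.744 bits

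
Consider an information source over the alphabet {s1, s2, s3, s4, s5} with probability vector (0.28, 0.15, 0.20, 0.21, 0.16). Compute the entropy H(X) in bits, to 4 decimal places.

H = −Σ pᵢ log₂ pᵢ.
−0.28·log₂(0.28) = 0.5142
−0.15·log₂(0.15) = 0.4105
−0.20·log₂(0.20) = 0.4644
−0.21·log₂(0.21) = 0.4728
−0.16·log₂(0.16) = 0.4230
Sum ≈ 2.2850 → 2.2850 bits.

2.2850 bits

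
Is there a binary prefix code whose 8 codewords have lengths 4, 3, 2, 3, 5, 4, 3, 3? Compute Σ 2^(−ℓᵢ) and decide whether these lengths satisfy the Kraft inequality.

0.90625; yes

With common denominator 2^5 = 32: Σ 2^(−ℓᵢ) = 2/32 + 4/32 + 8/32 + 4/32 + 1/32 + 2/32 + 4/32 + 4/32 = 29/32 = 0.90625.
Kraft's inequality requires Σ ≤ 1; here Σ = 0.90625 ≤ 1, so such a prefix code exists.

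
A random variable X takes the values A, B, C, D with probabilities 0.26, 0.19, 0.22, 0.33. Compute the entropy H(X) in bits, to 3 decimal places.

1.969 bits

H = −Σ pᵢ log₂ pᵢ.
−0.26·log₂(0.26) = 0.5053
−0.19·log₂(0.19) = 0.4552
−0.22·log₂(0.22) = 0.4806
−0.33·log₂(0.33) = 0.5278
Sum ≈ 1.9689 → 1.969 bits.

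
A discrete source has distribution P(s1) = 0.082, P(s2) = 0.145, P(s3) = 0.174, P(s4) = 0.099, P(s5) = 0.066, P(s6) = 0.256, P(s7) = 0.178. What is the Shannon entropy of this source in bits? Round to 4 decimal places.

2.6744 bits

H = −Σ pᵢ log₂ pᵢ.
−0.082·log₂(0.082) = 0.2959
−0.145·log₂(0.145) = 0.4040
−0.174·log₂(0.174) = 0.4390
−0.099·log₂(0.099) = 0.3303
−0.066·log₂(0.066) = 0.2588
−0.256·log₂(0.256) = 0.5032
−0.178·log₂(0.178) = 0.4432
Sum ≈ 2.6744 → 2.6744 bits.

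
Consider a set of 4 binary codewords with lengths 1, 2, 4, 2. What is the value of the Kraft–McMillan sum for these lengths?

1.0625

With common denominator 2^4 = 16: Σ 2^(−ℓᵢ) = 8/16 + 4/16 + 1/16 + 4/16 = 17/16 = 1.0625.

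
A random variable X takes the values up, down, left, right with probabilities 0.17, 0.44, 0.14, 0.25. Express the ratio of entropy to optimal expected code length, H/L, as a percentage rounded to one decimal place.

Entropy H = −Σ p log₂ p ≈ 1.8528 bits.
Huffman merges: 7/50+17/100→31/100; 1/4+31/100→14/25; 11/25+14/25→1. L = 187/100 ≈ 1.8700.
Efficiency = H/L = 1.8528/1.8700 = 99.1%.

99.1%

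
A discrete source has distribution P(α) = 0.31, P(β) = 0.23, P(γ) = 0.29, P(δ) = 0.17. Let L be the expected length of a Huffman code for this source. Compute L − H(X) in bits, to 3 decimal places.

Entropy H = −Σ p log₂ p ≈ 1.9640 bits.
Huffman merges: 17/100+23/100→2/5; 29/100+31/100→3/5; 2/5+3/5→1. L = 2 ≈ 2.0000.
L − H = 2.0000 − 1.9640 = 0.036 bits.

0.036 bits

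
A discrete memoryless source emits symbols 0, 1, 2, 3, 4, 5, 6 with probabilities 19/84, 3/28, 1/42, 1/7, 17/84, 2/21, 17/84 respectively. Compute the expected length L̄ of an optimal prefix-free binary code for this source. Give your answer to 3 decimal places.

2.690 bits/symbol

Repeatedly combine the two least-probable nodes; the expected code length is the sum of the merged weights.
merge 1/42 + 2/21 → 5/42
merge 3/28 + 5/42 → 19/84
merge 1/7 + 17/84 → 29/84
merge 17/84 + 19/84 → 3/7
merge 19/84 + 29/84 → 4/7
merge 3/7 + 4/7 → 1
L = 5/42 + 19/84 + 29/84 + 3/7 + 4/7 + 1 = 113/42 ≈ 2.690 bits/symbol.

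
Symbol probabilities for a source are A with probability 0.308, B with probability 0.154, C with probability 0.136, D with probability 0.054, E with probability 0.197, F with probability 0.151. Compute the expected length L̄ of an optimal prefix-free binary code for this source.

Repeatedly combine the two least-probable nodes; the expected code length is the sum of the merged weights.
merge 27/500 + 17/125 → 19/100
merge 151/1000 + 77/500 → 61/200
merge 19/100 + 197/1000 → 387/1000
merge 61/200 + 77/250 → 613/1000
merge 387/1000 + 613/1000 → 1
L = 19/100 + 61/200 + 387/1000 + 613/1000 + 1 = 499/200 = 2.495 bits/symbol.

2.495 bits/symbol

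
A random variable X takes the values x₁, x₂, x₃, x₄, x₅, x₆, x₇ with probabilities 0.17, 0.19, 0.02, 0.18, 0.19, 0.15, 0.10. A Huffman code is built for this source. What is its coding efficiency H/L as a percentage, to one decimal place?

Entropy H = −Σ p log₂ p ≈ 2.6460 bits.
Huffman merges: 1/50+1/10→3/25; 3/25+3/20→27/100; 17/100+9/50→7/20; 19/100+19/100→19/50; 27/100+7/20→31/50; 19/50+31/50→1. L = 137/50 ≈ 2.7400.
Efficiency = H/L = 2.6460/2.7400 = 96.6%.

96.6%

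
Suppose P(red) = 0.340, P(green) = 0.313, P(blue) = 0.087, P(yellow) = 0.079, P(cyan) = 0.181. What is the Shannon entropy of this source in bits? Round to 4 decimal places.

2.0958 bits

H = −Σ pᵢ log₂ pᵢ.
−0.340·log₂(0.340) = 0.5292
−0.313·log₂(0.313) = 0.5245
−0.087·log₂(0.087) = 0.3065
−0.079·log₂(0.079) = 0.2893
−0.181·log₂(0.181) = 0.4463
Sum ≈ 2.0958 → 2.0958 bits.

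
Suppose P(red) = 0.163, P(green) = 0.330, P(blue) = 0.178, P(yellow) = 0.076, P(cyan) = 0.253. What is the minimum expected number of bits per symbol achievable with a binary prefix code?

2.239 bits/symbol

Repeatedly combine the two least-probable nodes; the expected code length is the sum of the merged weights.
merge 19/250 + 163/1000 → 239/1000
merge 89/500 + 239/1000 → 417/1000
merge 253/1000 + 33/100 → 583/1000
merge 417/1000 + 583/1000 → 1
L = 239/1000 + 417/1000 + 583/1000 + 1 = 2239/1000 = 2.239 bits/symbol.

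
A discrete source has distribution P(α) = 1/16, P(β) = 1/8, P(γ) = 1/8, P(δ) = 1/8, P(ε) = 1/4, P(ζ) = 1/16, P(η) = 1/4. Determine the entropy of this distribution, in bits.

2.625 bits

Each probability is a power of 1/2, so log₂(1/p) is an integer.
H = Σ p·log₂(1/p) = 1/16·4 + 1/8·3 + 1/8·3 + 1/8·3 + 1/4·2 + 1/16·4 + 1/4·2 = 2.625 bits.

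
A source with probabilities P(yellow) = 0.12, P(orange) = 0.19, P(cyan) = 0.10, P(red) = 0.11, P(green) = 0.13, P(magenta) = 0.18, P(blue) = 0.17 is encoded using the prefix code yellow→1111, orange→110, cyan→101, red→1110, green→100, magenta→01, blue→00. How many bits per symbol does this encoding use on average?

L̄ = Σ pᵢ·ℓᵢ = 0.12·4 + 0.19·3 + 0.10·3 + 0.11·4 + 0.13·3 + 0.18·2 + 0.17·2 = 2.88 bits/symbol.

2.88 bits/symbol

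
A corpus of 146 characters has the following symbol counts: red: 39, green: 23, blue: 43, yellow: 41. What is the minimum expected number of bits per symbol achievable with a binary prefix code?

Probabilities are the counts divided by 146.
Repeatedly combine the two least-probable nodes; the expected code length is the sum of the merged weights.
merge 23/146 + 39/146 → 31/73
merge 41/146 + 43/146 → 42/73
merge 31/73 + 42/73 → 1
L = 31/73 + 42/73 + 1 = 2 bits/symbol.

2 bits/symbol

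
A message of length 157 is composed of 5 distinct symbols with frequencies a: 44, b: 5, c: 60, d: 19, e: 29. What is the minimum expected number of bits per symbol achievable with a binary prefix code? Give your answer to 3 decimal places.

Probabilities are the counts divided by 157.
Repeatedly combine the two least-probable nodes; the expected code length is the sum of the merged weights.
merge 5/157 + 19/157 → 24/157
merge 24/157 + 29/157 → 53/157
merge 44/157 + 53/157 → 97/157
merge 60/157 + 97/157 → 1
L = 24/157 + 53/157 + 97/157 + 1 = 331/157 ≈ 2.108 bits/symbol.

2.108 bits/symbol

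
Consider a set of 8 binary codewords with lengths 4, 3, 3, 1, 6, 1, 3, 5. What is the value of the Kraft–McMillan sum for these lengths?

1.484375

With common denominator 2^6 = 64: Σ 2^(−ℓᵢ) = 4/64 + 8/64 + 8/64 + 32/64 + 1/64 + 32/64 + 8/64 + 2/64 = 95/64 = 1.484375.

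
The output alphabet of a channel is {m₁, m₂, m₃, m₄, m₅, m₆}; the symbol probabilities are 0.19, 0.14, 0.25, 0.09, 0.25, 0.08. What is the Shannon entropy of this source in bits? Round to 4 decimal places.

H = −Σ pᵢ log₂ pᵢ.
−0.19·log₂(0.19) = 0.4552
−0.14·log₂(0.14) = 0.3971
−0.25·log₂(0.25) = 0.5000
−0.09·log₂(0.09) = 0.3127
−0.25·log₂(0.25) = 0.5000
−0.08·log₂(0.08) = 0.2915
Sum ≈ 2.4565 → 2.4565 bits.

2.4565 bits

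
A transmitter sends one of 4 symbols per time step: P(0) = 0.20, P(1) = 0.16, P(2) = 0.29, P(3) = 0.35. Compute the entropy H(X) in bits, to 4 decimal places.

H = −Σ pᵢ log₂ pᵢ.
−0.20·log₂(0.20) = 0.4644
−0.16·log₂(0.16) = 0.4230
−0.29·log₂(0.29) = 0.5179
−0.35·log₂(0.35) = 0.5301
Sum ≈ 1.9354 → 1.9354 bits.

1.9354 bits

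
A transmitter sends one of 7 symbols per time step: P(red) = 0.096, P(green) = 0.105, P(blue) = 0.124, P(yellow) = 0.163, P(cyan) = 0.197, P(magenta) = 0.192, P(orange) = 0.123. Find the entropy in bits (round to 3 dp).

H = −Σ pᵢ log₂ pᵢ.
−0.096·log₂(0.096) = 0.3246
−0.105·log₂(0.105) = 0.3414
−0.124·log₂(0.124) = 0.3734
−0.163·log₂(0.163) = 0.4266
−0.197·log₂(0.197) = 0.4617
−0.192·log₂(0.192) = 0.4571
−0.123·log₂(0.123) = 0.3719
Sum ≈ 2.7567 → 2.757 bits.

2.757 bits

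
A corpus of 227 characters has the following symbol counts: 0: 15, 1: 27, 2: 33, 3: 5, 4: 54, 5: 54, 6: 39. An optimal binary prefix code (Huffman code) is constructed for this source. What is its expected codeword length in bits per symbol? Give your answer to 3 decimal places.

2.612 bits/symbol

Probabilities are the counts divided by 227.
Repeatedly combine the two least-probable nodes; the expected code length is the sum of the merged weights.
merge 5/227 + 15/227 → 20/227
merge 20/227 + 27/227 → 47/227
merge 33/227 + 39/227 → 72/227
merge 47/227 + 54/227 → 101/227
merge 54/227 + 72/227 → 126/227
merge 101/227 + 126/227 → 1
L = 20/227 + 47/227 + 72/227 + 101/227 + 126/227 + 1 = 593/227 ≈ 2.612 bits/symbol.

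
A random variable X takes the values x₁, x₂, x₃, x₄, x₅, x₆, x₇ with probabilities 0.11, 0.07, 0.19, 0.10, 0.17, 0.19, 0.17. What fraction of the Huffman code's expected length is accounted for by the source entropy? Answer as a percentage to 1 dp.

Entropy H = −Σ p log₂ p ≈ 2.7307 bits.
Huffman merges: 7/100+1/10→17/100; 11/100+17/100→7/25; 17/100+17/100→17/50; 19/100+19/100→19/50; 7/25+17/50→31/50; 19/50+31/50→1. L = 279/100 ≈ 2.7900.
Efficiency = H/L = 2.7307/2.7900 = 97.9%.

97.9%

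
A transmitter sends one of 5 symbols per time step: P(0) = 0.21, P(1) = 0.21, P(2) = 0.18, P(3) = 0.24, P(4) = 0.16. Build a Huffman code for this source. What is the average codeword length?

2.34 bits/symbol

Repeatedly combine the two least-probable nodes; the expected code length is the sum of the merged weights.
merge 4/25 + 9/50 → 17/50
merge 21/100 + 21/100 → 21/50
merge 6/25 + 17/50 → 29/50
merge 21/50 + 29/50 → 1
L = 17/50 + 21/50 + 29/50 + 1 = 117/50 = 2.34 bits/symbol.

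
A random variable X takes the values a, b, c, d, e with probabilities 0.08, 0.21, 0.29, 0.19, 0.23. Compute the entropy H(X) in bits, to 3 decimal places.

H = −Σ pᵢ log₂ pᵢ.
−0.08·log₂(0.08) = 0.2915
−0.21·log₂(0.21) = 0.4728
−0.29·log₂(0.29) = 0.5179
−0.19·log₂(0.19) = 0.4552
−0.23·log₂(0.23) = 0.4877
Sum ≈ 2.2251 → 2.225 bits.

2.225 bits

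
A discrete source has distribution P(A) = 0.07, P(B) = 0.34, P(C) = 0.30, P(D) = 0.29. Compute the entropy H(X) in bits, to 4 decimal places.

1.8367 bits

H = −Σ pᵢ log₂ pᵢ.
−0.07·log₂(0.07) = 0.2686
−0.34·log₂(0.34) = 0.5292
−0.30·log₂(0.30) = 0.5211
−0.29·log₂(0.29) = 0.5179
Sum ≈ 1.8367 → 1.8367 bits.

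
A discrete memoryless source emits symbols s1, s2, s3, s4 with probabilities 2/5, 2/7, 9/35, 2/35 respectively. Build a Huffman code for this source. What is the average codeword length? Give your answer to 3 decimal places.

Repeatedly combine the two least-probable nodes; the expected code length is the sum of the merged weights.
merge 2/35 + 9/35 → 11/35
merge 2/7 + 11/35 → 3/5
merge 2/5 + 3/5 → 1
L = 11/35 + 3/5 + 1 = 67/35 ≈ 1.914 bits/symbol.

1.914 bits/symbol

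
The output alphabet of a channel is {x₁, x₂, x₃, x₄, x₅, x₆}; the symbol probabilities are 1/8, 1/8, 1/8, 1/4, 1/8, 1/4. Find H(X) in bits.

2.5 bits

Each probability is a power of 1/2, so log₂(1/p) is an integer.
H = Σ p·log₂(1/p) = 1/8·3 + 1/8·3 + 1/8·3 + 1/4·2 + 1/8·3 + 1/4·2 = 2.5 bits.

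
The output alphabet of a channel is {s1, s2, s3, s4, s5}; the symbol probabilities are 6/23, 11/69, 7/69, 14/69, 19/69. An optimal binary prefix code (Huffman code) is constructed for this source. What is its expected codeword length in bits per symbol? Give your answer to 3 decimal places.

Repeatedly combine the two least-probable nodes; the expected code length is the sum of the merged weights.
merge 7/69 + 11/69 → 6/23
merge 14/69 + 6/23 → 32/69
merge 6/23 + 19/69 → 37/69
merge 32/69 + 37/69 → 1
L = 6/23 + 32/69 + 37/69 + 1 = 52/23 ≈ 2.261 bits/symbol.

2.261 bits/symbol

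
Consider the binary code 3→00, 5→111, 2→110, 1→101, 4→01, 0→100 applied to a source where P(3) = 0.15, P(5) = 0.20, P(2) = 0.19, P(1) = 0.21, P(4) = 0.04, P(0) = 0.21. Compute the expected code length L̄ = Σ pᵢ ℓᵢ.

L̄ = Σ pᵢ·ℓᵢ = 0.15·2 + 0.20·3 + 0.19·3 + 0.21·3 + 0.04·2 + 0.21·3 = 2.81 bits/symbol.

2.81 bits/symbol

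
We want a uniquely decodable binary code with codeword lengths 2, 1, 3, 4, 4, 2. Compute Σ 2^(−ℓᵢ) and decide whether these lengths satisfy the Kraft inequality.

1.25; no

With common denominator 2^4 = 16: Σ 2^(−ℓᵢ) = 4/16 + 8/16 + 2/16 + 1/16 + 1/16 + 4/16 = 20/16 = 1.25.
Kraft's inequality requires Σ ≤ 1; here Σ = 1.25 > 1, so no such prefix code exists.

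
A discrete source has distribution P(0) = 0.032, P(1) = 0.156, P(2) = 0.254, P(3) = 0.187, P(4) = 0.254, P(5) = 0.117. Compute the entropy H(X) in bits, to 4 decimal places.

H = −Σ pᵢ log₂ pᵢ.
−0.032·log₂(0.032) = 0.1589
−0.156·log₂(0.156) = 0.4181
−0.254·log₂(0.254) = 0.5022
−0.187·log₂(0.187) = 0.4523
−0.254·log₂(0.254) = 0.5022
−0.117·log₂(0.117) = 0.3622
Sum ≈ 2.3959 → 2.3959 bits.

2.3959 bits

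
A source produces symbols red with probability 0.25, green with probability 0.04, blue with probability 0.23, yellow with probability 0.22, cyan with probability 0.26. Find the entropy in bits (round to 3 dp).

2.159 bits

H = −Σ pᵢ log₂ pᵢ.
−0.25·log₂(0.25) = 0.5000
−0.04·log₂(0.04) = 0.1858
−0.23·log₂(0.23) = 0.4877
−0.22·log₂(0.22) = 0.4806
−0.26·log₂(0.26) = 0.5053
Sum ≈ 2.1593 → 2.159 bits.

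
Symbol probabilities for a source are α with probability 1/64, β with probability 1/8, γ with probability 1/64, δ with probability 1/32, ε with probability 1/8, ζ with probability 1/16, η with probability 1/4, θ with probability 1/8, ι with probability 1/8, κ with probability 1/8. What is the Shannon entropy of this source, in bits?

Each probability is a power of 1/2, so log₂(1/p) is an integer.
H = Σ p·log₂(1/p) = 1/64·6 + 1/8·3 + 1/64·6 + 1/32·5 + 1/8·3 + 1/16·4 + 1/4·2 + 1/8·3 + 1/8·3 + 1/8·3 = 2.96875 bits.

2.96875 bits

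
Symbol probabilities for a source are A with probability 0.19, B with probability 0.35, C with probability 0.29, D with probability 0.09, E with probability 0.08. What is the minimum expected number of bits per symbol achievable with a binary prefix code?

2.17 bits/symbol

Repeatedly combine the two least-probable nodes; the expected code length is the sum of the merged weights.
merge 2/25 + 9/100 → 17/100
merge 17/100 + 19/100 → 9/25
merge 29/100 + 7/20 → 16/25
merge 9/25 + 16/25 → 1
L = 17/100 + 9/25 + 16/25 + 1 = 217/100 = 2.17 bits/symbol.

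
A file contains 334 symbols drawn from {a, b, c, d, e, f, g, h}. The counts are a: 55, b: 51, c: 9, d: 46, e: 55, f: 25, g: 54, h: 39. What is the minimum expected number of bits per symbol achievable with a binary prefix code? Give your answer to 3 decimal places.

2.937 bits/symbol

Probabilities are the counts divided by 334.
Repeatedly combine the two least-probable nodes; the expected code length is the sum of the merged weights.
merge 9/334 + 25/334 → 17/167
merge 17/167 + 39/334 → 73/334
merge 23/167 + 51/334 → 97/334
merge 27/167 + 55/334 → 109/334
merge 55/334 + 73/334 → 64/167
merge 97/334 + 109/334 → 103/167
merge 64/167 + 103/167 → 1
L = 17/167 + 73/334 + 97/334 + 109/334 + 64/167 + 103/167 + 1 = 981/334 ≈ 2.937 bits/symbol.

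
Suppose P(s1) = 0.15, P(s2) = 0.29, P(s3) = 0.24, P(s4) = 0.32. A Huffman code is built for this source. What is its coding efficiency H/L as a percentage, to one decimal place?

97.4%

Entropy H = −Σ p log₂ p ≈ 1.9486 bits.
Huffman merges: 3/20+6/25→39/100; 29/100+8/25→61/100; 39/100+61/100→1. L = 2 ≈ 2.0000.
Efficiency = H/L = 1.9486/2.0000 = 97.4%.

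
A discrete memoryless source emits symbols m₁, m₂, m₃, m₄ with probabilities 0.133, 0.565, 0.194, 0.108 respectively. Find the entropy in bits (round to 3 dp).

H = −Σ pᵢ log₂ pᵢ.
−0.133·log₂(0.133) = 0.3871
−0.565·log₂(0.565) = 0.4654
−0.194·log₂(0.194) = 0.4590
−0.108·log₂(0.108) = 0.3468
Sum ≈ 1.6582 → 1.658 bits.

1.658 bits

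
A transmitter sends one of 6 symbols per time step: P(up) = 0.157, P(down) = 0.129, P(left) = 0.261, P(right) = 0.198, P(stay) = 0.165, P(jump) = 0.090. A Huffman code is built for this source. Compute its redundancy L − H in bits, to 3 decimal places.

0.031 bits

Entropy H = −Σ p log₂ p ≈ 2.5105 bits.
Huffman merges: 9/100+129/1000→219/1000; 157/1000+33/200→161/500; 99/500+219/1000→417/1000; 261/1000+161/500→583/1000; 417/1000+583/1000→1. L = 2541/1000 ≈ 2.5410.
L − H = 2.5410 − 2.5105 = 0.031 bits.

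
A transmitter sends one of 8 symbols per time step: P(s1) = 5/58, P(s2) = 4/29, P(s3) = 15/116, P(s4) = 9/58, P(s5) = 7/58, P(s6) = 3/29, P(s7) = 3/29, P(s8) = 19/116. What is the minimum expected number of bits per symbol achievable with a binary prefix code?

3 bits/symbol

Repeatedly combine the two least-probable nodes; the expected code length is the sum of the merged weights.
merge 5/58 + 3/29 → 11/58
merge 3/29 + 7/58 → 13/58
merge 15/116 + 4/29 → 31/116
merge 9/58 + 19/116 → 37/116
merge 11/58 + 13/58 → 12/29
merge 31/116 + 37/116 → 17/29
merge 12/29 + 17/29 → 1
L = 11/58 + 13/58 + 31/116 + 37/116 + 12/29 + 17/29 + 1 = 3 bits/symbol.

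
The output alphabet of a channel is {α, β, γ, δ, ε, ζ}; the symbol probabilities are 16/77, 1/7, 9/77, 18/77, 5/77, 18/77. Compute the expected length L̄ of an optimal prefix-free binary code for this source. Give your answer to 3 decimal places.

2.506 bits/symbol

Repeatedly combine the two least-probable nodes; the expected code length is the sum of the merged weights.
merge 5/77 + 9/77 → 2/11
merge 1/7 + 2/11 → 25/77
merge 16/77 + 18/77 → 34/77
merge 18/77 + 25/77 → 43/77
merge 34/77 + 43/77 → 1
L = 2/11 + 25/77 + 34/77 + 43/77 + 1 = 193/77 ≈ 2.506 bits/symbol.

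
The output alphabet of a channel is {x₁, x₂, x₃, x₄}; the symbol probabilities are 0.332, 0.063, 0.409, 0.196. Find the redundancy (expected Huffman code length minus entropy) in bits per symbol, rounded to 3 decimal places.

0.082 bits

Entropy H = −Σ p log₂ p ≈ 1.7678 bits.
Huffman merges: 63/1000+49/250→259/1000; 259/1000+83/250→591/1000; 409/1000+591/1000→1. L = 37/20 ≈ 1.8500.
L − H = 1.8500 − 1.7678 = 0.082 bits.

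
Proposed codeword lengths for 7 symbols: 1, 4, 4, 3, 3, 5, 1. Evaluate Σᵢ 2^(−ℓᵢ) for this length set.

With common denominator 2^5 = 32: Σ 2^(−ℓᵢ) = 16/32 + 2/32 + 2/32 + 4/32 + 4/32 + 1/32 + 16/32 = 45/32 = 1.40625.

1.40625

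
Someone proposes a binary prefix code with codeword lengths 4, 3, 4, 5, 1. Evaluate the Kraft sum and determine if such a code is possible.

0.78125; yes

With common denominator 2^5 = 32: Σ 2^(−ℓᵢ) = 2/32 + 4/32 + 2/32 + 1/32 + 16/32 = 25/32 = 0.78125.
Kraft's inequality requires Σ ≤ 1; here Σ = 0.78125 ≤ 1, so such a prefix code exists.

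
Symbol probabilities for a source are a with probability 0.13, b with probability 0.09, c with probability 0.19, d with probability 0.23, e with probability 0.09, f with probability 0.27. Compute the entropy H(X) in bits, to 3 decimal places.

2.461 bits

H = −Σ pᵢ log₂ pᵢ.
−0.13·log₂(0.13) = 0.3826
−0.09·log₂(0.09) = 0.3127
−0.19·log₂(0.19) = 0.4552
−0.23·log₂(0.23) = 0.4877
−0.09·log₂(0.09) = 0.3127
−0.27·log₂(0.27) = 0.5100
Sum ≈ 2.4609 → 2.461 bits.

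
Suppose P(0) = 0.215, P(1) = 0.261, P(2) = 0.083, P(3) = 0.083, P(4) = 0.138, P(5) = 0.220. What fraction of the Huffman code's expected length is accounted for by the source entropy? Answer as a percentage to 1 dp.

Entropy H = −Σ p log₂ p ≈ 2.4535 bits.
Huffman merges: 83/1000+83/1000→83/500; 69/500+83/500→38/125; 43/200+11/50→87/200; 261/1000+38/125→113/200; 87/200+113/200→1. L = 247/100 ≈ 2.4700.
Efficiency = H/L = 2.4535/2.4700 = 99.3%.

99.3%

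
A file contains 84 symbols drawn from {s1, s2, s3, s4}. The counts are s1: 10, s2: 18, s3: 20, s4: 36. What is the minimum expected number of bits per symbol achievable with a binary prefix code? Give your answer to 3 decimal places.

Probabilities are the counts divided by 84.
Repeatedly combine the two least-probable nodes; the expected code length is the sum of the merged weights.
merge 5/42 + 3/14 → 1/3
merge 5/21 + 1/3 → 4/7
merge 3/7 + 4/7 → 1
L = 1/3 + 4/7 + 1 = 40/21 ≈ 1.905 bits/symbol.

1.905 bits/symbol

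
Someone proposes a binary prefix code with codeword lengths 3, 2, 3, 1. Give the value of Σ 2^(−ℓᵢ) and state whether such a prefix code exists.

With common denominator 2^3 = 8: Σ 2^(−ℓᵢ) = 1/8 + 2/8 + 1/8 + 4/8 = 8/8 = 1.
Kraft's inequality requires Σ ≤ 1; here Σ = 1 ≤ 1, so such a prefix code exists.

1; yes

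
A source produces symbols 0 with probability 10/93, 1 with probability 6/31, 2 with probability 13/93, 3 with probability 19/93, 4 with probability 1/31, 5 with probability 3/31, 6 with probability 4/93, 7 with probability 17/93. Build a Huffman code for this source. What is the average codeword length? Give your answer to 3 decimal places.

2.849 bits/symbol

Repeatedly combine the two least-probable nodes; the expected code length is the sum of the merged weights.
merge 1/31 + 4/93 → 7/93
merge 7/93 + 3/31 → 16/93
merge 10/93 + 13/93 → 23/93
merge 16/93 + 17/93 → 11/31
merge 6/31 + 19/93 → 37/93
merge 23/93 + 11/31 → 56/93
merge 37/93 + 56/93 → 1
L = 7/93 + 16/93 + 23/93 + 11/31 + 37/93 + 56/93 + 1 = 265/93 ≈ 2.849 bits/symbol.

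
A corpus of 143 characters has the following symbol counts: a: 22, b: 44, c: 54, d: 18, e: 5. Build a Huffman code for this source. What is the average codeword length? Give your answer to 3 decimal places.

Probabilities are the counts divided by 143.
Repeatedly combine the two least-probable nodes; the expected code length is the sum of the merged weights.
merge 5/143 + 18/143 → 23/143
merge 2/13 + 23/143 → 45/143
merge 4/13 + 45/143 → 89/143
merge 54/143 + 89/143 → 1
L = 23/143 + 45/143 + 89/143 + 1 = 300/143 ≈ 2.098 bits/symbol.

2.098 bits/symbol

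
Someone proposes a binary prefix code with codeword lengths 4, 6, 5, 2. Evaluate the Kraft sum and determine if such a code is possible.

With common denominator 2^6 = 64: Σ 2^(−ℓᵢ) = 4/64 + 1/64 + 2/64 + 16/64 = 23/64 = 0.359375.
Kraft's inequality requires Σ ≤ 1; here Σ = 0.359375 ≤ 1, so such a prefix code exists.

0.359375; yes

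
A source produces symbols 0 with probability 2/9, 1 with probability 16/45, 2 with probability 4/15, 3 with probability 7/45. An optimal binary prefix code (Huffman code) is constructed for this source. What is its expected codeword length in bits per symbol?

Repeatedly combine the two least-probable nodes; the expected code length is the sum of the merged weights.
merge 7/45 + 2/9 → 17/45
merge 4/15 + 16/45 → 28/45
merge 17/45 + 28/45 → 1
L = 17/45 + 28/45 + 1 = 2 bits/symbol.

2 bits/symbol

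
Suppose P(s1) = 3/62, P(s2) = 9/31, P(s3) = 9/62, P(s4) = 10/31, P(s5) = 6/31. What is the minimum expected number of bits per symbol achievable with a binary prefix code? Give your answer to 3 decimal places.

2.194 bits/symbol

Repeatedly combine the two least-probable nodes; the expected code length is the sum of the merged weights.
merge 3/62 + 9/62 → 6/31
merge 6/31 + 6/31 → 12/31
merge 9/31 + 10/31 → 19/31
merge 12/31 + 19/31 → 1
L = 6/31 + 12/31 + 19/31 + 1 = 68/31 ≈ 2.194 bits/symbol.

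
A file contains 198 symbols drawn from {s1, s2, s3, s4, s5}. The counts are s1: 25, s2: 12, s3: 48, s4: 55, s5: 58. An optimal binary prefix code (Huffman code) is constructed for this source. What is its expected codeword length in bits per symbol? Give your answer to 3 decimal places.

2.187 bits/symbol

Probabilities are the counts divided by 198.
Repeatedly combine the two least-probable nodes; the expected code length is the sum of the merged weights.
merge 2/33 + 25/198 → 37/198
merge 37/198 + 8/33 → 85/198
merge 5/18 + 29/99 → 113/198
merge 85/198 + 113/198 → 1
L = 37/198 + 85/198 + 113/198 + 1 = 433/198 ≈ 2.187 bits/symbol.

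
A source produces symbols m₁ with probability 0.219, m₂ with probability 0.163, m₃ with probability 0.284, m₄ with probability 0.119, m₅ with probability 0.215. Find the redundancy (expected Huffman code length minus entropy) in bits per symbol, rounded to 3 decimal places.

0.018 bits

Entropy H = −Σ p log₂ p ≈ 2.2644 bits.
Huffman merges: 119/1000+163/1000→141/500; 43/200+219/1000→217/500; 141/500+71/250→283/500; 217/500+283/500→1. L = 1141/500 ≈ 2.2820.
L − H = 2.2820 − 2.2644 = 0.018 bits.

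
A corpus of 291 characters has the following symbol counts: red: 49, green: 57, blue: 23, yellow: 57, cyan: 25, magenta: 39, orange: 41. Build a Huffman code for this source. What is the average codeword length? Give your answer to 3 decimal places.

2.773 bits/symbol

Probabilities are the counts divided by 291.
Repeatedly combine the two least-probable nodes; the expected code length is the sum of the merged weights.
merge 23/291 + 25/291 → 16/97
merge 13/97 + 41/291 → 80/291
merge 16/97 + 49/291 → 1/3
merge 19/97 + 19/97 → 38/97
merge 80/291 + 1/3 → 59/97
merge 38/97 + 59/97 → 1
L = 16/97 + 80/291 + 1/3 + 38/97 + 59/97 + 1 = 269/97 ≈ 2.773 bits/symbol.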